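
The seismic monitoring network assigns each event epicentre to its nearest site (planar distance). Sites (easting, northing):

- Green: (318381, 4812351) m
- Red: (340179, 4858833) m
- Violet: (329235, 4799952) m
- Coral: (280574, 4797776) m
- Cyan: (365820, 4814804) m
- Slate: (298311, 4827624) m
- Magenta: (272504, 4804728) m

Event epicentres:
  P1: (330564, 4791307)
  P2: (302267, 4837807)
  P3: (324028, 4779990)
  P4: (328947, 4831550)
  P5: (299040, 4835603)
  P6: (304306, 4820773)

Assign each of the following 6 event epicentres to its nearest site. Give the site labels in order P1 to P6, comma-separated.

Violet, Slate, Violet, Green, Slate, Slate

P1 → Violet (d²=76502266.00)
P2 → Slate (d²=119343425.00)
P3 → Violet (d²=425594293.00)
P4 → Green (d²=480241957.00)
P5 → Slate (d²=64195882.00)
P6 → Slate (d²=82876226.00)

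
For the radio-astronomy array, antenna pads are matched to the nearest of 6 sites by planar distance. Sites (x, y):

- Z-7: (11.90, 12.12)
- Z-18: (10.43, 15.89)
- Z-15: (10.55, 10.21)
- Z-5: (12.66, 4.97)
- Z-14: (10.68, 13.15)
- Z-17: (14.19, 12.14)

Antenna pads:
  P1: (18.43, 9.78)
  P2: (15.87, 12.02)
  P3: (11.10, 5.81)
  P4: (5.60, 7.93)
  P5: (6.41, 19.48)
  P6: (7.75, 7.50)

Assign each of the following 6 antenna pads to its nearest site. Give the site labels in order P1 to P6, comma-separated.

Z-17, Z-17, Z-5, Z-15, Z-18, Z-15

P1 → Z-17 (d²=23.55)
P2 → Z-17 (d²=2.84)
P3 → Z-5 (d²=3.14)
P4 → Z-15 (d²=29.70)
P5 → Z-18 (d²=29.05)
P6 → Z-15 (d²=15.18)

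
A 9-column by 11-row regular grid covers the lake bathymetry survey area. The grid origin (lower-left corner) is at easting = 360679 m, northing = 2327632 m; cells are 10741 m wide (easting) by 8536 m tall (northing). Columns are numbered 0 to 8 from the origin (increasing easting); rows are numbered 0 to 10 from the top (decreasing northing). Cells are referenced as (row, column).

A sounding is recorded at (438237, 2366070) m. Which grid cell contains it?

(6, 7)

Column index: ⌊(438237 − 360679) / 10741⌋ = ⌊7.221⌋ = 7
Row offset from origin: ⌊(2366070 − 2327632) / 8536⌋ = ⌊4.503⌋ = 4 → row 6 (counted from top)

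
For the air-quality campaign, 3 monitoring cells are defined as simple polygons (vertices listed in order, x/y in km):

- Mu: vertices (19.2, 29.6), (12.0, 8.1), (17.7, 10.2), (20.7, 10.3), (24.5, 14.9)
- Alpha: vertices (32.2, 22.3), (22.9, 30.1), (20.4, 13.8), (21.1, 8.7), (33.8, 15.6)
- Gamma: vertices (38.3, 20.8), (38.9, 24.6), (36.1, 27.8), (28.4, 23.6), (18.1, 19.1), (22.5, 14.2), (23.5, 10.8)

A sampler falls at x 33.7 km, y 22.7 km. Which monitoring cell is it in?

Gamma

Cast a ray rightward from (33.7, 22.7). For each polygon, the edges (by vertex number in listed order) whose endpoints lie on opposite sides of y = 22.7, where each meets that height, and whether that is right or left of the point:
Mu: 1–2 at x≈16.89 (left), 5–1 at x≈21.69 (left) → 0 crossings.
Alpha: 1–2 at x≈31.72 (left), 2–3 at x≈21.77 (left) → 0 crossings.
Gamma: 1–2 at x≈38.60 (right), 4–5 at x≈26.34 (left) → 1 crossing.
Only Gamma has an odd count, so the point is inside Gamma.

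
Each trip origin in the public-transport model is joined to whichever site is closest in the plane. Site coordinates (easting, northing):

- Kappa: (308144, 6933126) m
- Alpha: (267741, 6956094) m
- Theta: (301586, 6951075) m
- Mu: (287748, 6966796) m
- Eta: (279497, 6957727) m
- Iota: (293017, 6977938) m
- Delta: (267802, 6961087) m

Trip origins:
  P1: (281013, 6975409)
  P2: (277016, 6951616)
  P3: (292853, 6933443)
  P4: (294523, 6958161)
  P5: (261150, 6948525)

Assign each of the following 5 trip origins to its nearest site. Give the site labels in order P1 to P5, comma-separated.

Mu, Eta, Kappa, Theta, Alpha

P1 → Mu (d²=119543994.00)
P2 → Eta (d²=43499682.00)
P3 → Kappa (d²=233915170.00)
P4 → Theta (d²=100097365.00)
P5 → Alpha (d²=100731042.00)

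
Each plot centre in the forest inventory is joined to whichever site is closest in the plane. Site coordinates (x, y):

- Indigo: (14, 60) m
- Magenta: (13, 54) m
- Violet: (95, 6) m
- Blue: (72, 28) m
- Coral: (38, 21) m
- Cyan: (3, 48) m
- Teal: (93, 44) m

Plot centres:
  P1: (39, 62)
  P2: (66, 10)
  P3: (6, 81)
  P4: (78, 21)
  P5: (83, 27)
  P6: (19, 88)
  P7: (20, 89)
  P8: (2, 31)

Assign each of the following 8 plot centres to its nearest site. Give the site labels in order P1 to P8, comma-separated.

Indigo, Blue, Indigo, Blue, Blue, Indigo, Indigo, Cyan

P1 → Indigo (d²=629.00)
P2 → Blue (d²=360.00)
P3 → Indigo (d²=505.00)
P4 → Blue (d²=85.00)
P5 → Blue (d²=122.00)
P6 → Indigo (d²=809.00)
P7 → Indigo (d²=877.00)
P8 → Cyan (d²=290.00)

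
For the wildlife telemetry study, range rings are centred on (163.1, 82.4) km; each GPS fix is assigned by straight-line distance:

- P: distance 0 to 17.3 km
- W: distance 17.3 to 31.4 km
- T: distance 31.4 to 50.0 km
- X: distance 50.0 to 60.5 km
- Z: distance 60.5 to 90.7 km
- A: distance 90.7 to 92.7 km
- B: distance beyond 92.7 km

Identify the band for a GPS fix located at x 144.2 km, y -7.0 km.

Distance = √((144.2−163.1)² + (-7.0−82.4)²) = √(357.210 + 7992.360) = 91.376 km.
90.7 ≤ 91.376 < 92.7 → A.

A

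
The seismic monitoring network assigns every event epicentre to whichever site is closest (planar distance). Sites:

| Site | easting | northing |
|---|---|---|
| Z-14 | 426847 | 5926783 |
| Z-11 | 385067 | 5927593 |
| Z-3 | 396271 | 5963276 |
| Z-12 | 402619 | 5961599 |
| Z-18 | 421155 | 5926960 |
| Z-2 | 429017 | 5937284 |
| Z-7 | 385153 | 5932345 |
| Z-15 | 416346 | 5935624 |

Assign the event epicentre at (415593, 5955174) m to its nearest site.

Squared distances to each site:
Z-14: 932701397.000; Z-11: 1692548237.000; Z-3: 438982088.000; Z-12: 209605301.000; Z-18: 826965640.000; Z-2: 500255876.000; Z-7: 1447756841.000; Z-15: 382769509.000.
Minimum at Z-12.

Z-12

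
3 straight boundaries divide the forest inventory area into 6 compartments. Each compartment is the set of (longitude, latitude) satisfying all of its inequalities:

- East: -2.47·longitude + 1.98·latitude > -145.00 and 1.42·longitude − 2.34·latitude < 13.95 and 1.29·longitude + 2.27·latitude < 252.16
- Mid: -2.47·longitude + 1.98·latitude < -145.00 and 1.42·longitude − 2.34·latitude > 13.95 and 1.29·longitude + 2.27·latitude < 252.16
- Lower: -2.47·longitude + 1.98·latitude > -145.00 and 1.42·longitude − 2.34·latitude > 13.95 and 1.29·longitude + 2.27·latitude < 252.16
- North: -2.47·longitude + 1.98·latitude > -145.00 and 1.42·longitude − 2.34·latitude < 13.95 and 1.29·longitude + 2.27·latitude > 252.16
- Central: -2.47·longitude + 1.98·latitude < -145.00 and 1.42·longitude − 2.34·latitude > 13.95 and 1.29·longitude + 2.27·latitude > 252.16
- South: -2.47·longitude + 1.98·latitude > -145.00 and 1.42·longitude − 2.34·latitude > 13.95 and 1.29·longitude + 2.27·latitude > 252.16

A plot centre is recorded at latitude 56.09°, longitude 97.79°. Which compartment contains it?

North

-2.47·97.79 + 1.98·56.09 = -130.483, which is > -145.00
1.42·97.79 − 2.34·56.09 = 7.611, which is < 13.95
1.29·97.79 + 2.27·56.09 = 253.473, which is > 252.16
This sign pattern matches North.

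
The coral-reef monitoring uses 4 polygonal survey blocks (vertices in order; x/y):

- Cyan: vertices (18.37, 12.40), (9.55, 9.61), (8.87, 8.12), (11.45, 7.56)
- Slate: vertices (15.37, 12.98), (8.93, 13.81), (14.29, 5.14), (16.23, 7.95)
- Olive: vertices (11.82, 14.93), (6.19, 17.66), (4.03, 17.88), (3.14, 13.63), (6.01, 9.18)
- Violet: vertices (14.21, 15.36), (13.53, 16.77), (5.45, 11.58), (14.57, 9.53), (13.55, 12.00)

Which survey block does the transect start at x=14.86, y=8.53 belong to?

Slate

Cast a ray rightward from (14.86, 8.53). For each polygon, the edges (by vertex number in listed order) whose endpoints lie on opposite sides of y = 8.53, where each meets that height, and whether that is right or left of the point:
Cyan: 2–3 at x≈9.057 (left), 4–1 at x≈12.837 (left) → 0 crossings.
Slate: 2–3 at x≈12.194 (left), 4–1 at x≈16.131 (right) → 1 crossing.
Olive: no edge straddles that height → 0 crossings.
Violet: no edge straddles that height → 0 crossings.
Only Slate has an odd count, so the point is inside Slate.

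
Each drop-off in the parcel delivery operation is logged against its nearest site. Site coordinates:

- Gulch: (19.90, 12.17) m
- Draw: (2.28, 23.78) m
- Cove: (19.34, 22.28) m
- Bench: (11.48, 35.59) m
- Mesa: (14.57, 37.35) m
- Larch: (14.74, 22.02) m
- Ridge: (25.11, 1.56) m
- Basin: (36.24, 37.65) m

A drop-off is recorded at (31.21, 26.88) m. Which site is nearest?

Squared distances to each site:
Gulch: 344.300; Draw: 846.555; Cove: 162.057; Bench: 465.137; Mesa: 386.511; Larch: 294.880; Ridge: 678.312; Basin: 141.294.
Minimum at Basin.

Basin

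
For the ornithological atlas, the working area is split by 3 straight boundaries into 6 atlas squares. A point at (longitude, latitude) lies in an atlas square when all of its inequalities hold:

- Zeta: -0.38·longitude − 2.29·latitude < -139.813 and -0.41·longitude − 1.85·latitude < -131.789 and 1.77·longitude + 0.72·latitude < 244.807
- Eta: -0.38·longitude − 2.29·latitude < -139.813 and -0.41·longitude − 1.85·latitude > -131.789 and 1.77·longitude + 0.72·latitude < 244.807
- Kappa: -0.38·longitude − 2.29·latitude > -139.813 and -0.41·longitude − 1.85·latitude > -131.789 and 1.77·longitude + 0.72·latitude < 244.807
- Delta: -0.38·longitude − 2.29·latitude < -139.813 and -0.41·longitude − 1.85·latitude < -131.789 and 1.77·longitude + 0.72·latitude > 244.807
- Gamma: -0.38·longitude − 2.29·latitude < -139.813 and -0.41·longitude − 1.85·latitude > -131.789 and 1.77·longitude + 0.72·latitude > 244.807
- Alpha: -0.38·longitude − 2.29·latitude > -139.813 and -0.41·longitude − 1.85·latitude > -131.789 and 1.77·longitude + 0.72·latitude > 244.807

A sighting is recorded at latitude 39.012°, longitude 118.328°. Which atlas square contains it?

Kappa

-0.38·118.328 − 2.29·39.012 = -134.302, which is > -139.813
-0.41·118.328 − 1.85·39.012 = -120.687, which is > -131.789
1.77·118.328 + 0.72·39.012 = 237.529, which is < 244.807
This sign pattern matches Kappa.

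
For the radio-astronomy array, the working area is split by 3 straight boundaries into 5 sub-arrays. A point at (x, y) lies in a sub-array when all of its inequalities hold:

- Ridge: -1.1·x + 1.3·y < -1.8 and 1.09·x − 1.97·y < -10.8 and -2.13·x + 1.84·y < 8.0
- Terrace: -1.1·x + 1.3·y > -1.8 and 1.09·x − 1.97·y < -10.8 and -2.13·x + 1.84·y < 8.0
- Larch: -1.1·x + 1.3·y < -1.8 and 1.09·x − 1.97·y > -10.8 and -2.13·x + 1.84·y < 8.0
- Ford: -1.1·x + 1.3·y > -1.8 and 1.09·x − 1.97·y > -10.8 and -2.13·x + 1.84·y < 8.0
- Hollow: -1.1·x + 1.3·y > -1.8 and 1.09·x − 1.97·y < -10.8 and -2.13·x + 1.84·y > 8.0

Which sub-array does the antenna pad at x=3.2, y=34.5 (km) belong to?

Hollow

-1.1·3.2 + 1.3·34.5 = 41.330, which is > -1.8
1.09·3.2 − 1.97·34.5 = -64.477, which is < -10.8
-2.13·3.2 + 1.84·34.5 = 56.664, which is > 8.0
This sign pattern matches Hollow.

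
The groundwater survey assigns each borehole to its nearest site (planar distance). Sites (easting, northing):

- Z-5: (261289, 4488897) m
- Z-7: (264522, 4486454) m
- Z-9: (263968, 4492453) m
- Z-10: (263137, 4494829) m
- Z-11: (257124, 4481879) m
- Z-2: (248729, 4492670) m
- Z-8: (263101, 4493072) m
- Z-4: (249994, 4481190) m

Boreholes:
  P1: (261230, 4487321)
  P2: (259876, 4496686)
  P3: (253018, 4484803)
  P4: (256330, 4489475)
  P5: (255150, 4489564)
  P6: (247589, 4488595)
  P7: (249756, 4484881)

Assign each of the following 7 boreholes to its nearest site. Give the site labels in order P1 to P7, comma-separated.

Z-5, Z-10, Z-4, Z-5, Z-5, Z-2, Z-4

P1 → Z-5 (d²=2487257.00)
P2 → Z-10 (d²=14082570.00)
P3 → Z-4 (d²=22198345.00)
P4 → Z-5 (d²=24925765.00)
P5 → Z-5 (d²=38132210.00)
P6 → Z-2 (d²=17905225.00)
P7 → Z-4 (d²=13680125.00)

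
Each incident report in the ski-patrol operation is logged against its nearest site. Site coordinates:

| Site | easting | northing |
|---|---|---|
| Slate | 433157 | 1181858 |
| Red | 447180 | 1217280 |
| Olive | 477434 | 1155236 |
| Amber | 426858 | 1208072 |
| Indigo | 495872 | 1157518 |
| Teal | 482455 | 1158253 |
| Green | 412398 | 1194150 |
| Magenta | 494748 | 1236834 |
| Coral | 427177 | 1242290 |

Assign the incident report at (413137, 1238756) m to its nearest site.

Coral

Squared distances to each site:
Slate: 3638182804.000; Red: 1620144425.000; Olive: 11109694609.000; Amber: 1129773697.000; Indigo: 13444692869.000; Teal: 11285718133.000; Green: 1990241357.000; Magenta: 6664049405.000; Coral: 209610756.000.
Minimum at Coral.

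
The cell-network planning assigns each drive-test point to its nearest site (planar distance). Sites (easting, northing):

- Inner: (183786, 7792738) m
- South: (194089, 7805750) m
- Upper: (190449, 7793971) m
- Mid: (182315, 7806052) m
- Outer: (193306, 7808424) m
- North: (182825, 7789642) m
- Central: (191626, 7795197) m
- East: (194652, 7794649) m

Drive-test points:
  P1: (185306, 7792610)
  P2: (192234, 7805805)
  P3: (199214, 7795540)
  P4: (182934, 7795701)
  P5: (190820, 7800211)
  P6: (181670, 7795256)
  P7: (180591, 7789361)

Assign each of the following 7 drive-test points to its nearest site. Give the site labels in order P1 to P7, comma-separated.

Inner, South, East, Inner, Central, Inner, North

P1 → Inner (d²=2326784.00)
P2 → South (d²=3444050.00)
P3 → East (d²=21605725.00)
P4 → Inner (d²=9505273.00)
P5 → Central (d²=25789832.00)
P6 → Inner (d²=10817780.00)
P7 → North (d²=5069717.00)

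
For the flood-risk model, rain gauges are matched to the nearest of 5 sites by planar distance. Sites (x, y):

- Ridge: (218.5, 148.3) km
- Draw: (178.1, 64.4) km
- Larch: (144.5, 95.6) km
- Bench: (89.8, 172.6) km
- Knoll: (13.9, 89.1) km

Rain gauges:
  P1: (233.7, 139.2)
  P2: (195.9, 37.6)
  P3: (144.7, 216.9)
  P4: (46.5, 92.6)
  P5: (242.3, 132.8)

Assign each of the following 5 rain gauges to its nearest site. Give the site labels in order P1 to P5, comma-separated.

P1 → Ridge (d²=313.85)
P2 → Draw (d²=1035.08)
P3 → Bench (d²=4976.50)
P4 → Knoll (d²=1075.01)
P5 → Ridge (d²=806.69)

Ridge, Draw, Bench, Knoll, Ridge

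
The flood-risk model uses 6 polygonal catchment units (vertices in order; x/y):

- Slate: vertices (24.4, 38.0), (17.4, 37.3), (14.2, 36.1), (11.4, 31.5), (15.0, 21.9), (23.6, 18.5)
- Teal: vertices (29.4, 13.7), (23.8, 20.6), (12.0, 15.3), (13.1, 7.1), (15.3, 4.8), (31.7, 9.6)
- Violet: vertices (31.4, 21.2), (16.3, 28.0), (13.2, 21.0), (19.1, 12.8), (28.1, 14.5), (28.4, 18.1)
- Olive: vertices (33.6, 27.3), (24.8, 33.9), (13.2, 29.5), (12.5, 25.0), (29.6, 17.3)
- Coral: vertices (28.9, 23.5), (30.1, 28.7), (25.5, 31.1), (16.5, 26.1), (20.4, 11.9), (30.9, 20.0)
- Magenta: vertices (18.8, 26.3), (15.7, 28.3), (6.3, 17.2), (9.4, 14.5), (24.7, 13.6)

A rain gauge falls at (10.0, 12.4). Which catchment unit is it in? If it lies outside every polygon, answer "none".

Cast a ray rightward from (10.0, 12.4). For each polygon, the edges (by vertex number in listed order) whose endpoints lie on opposite sides of y = 12.4, where each meets that height, and whether that is right or left of the point:
Slate: no edge straddles that height → 0 crossings.
Teal: 3–4 at x≈12.39 (right), 6–1 at x≈30.13 (right) → 2 crossings.
Violet: no edge straddles that height → 0 crossings.
Olive: no edge straddles that height → 0 crossings.
Coral: 4–5 at x≈20.26 (right), 5–6 at x≈21.05 (right) → 2 crossings.
Magenta: no edge straddles that height → 0 crossings.
All counts are even, so the point lies outside every listed polygon.

none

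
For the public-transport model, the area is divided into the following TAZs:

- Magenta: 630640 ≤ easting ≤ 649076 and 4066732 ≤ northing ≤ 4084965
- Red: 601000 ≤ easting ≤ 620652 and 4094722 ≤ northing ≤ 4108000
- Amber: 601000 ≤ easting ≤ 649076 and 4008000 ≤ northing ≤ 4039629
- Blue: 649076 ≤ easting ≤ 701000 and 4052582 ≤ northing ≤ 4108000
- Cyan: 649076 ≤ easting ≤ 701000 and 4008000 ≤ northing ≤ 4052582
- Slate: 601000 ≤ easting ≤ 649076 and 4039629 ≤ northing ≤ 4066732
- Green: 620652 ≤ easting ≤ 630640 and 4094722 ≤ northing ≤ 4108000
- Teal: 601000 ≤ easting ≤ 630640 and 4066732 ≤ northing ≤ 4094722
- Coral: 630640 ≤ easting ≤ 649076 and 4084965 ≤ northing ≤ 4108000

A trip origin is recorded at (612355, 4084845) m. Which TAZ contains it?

Teal

The point has easting = 612355 and northing = 4084845.
Only Teal satisfies 601000 ≤ easting ≤ 630640 and 4066732 ≤ northing ≤ 4094722.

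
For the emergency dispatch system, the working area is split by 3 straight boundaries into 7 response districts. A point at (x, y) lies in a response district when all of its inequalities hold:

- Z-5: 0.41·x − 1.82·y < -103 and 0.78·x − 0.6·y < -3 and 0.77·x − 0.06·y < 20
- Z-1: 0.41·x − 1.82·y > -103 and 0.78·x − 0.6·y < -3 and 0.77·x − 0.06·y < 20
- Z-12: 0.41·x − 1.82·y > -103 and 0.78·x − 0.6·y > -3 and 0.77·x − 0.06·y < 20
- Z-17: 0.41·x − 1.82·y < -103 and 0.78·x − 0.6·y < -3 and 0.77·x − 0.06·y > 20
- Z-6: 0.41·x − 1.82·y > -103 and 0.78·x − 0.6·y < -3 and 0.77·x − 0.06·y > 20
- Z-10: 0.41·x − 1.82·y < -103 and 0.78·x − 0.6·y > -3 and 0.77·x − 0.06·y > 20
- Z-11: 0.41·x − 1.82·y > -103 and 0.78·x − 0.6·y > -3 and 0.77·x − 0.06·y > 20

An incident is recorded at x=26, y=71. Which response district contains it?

Z-5

0.41·26 − 1.82·71 = -118.560, which is < -103
0.78·26 − 0.6·71 = -22.320, which is < -3
0.77·26 − 0.06·71 = 15.760, which is < 20
This sign pattern matches Z-5.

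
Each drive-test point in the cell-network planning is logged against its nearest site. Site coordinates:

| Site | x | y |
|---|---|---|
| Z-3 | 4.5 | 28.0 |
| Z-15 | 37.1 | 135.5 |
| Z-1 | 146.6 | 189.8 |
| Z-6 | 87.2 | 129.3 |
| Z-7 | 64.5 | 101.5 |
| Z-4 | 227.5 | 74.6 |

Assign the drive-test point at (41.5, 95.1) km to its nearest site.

Z-7

Squared distances to each site:
Z-3: 5871.410; Z-15: 1651.520; Z-1: 20014.100; Z-6: 3258.130; Z-7: 569.960; Z-4: 35016.250.
Minimum at Z-7.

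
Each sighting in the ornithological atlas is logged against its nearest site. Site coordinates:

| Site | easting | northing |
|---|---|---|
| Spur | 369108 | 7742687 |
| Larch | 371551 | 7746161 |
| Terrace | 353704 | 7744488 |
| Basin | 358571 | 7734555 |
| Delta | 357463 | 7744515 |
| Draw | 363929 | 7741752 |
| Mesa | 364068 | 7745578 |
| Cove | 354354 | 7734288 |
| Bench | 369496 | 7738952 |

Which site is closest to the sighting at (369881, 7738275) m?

Squared distances to each site:
Spur: 20063273.000; Larch: 64977896.000; Terrace: 300296698.000; Basin: 141754500.000; Delta: 193144324.000; Draw: 47515833.000; Mesa: 87124778.000; Cove: 256983898.000; Bench: 606554.000.
Minimum at Bench.

Bench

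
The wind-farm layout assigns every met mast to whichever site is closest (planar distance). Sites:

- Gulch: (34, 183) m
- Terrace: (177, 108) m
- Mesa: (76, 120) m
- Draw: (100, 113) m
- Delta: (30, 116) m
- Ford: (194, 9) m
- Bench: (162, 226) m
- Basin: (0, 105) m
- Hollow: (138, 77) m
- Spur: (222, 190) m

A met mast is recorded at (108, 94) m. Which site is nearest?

Squared distances to each site:
Gulch: 13397.000; Terrace: 4957.000; Mesa: 1700.000; Draw: 425.000; Delta: 6568.000; Ford: 14621.000; Bench: 20340.000; Basin: 11785.000; Hollow: 1189.000; Spur: 22212.000.
Minimum at Draw.

Draw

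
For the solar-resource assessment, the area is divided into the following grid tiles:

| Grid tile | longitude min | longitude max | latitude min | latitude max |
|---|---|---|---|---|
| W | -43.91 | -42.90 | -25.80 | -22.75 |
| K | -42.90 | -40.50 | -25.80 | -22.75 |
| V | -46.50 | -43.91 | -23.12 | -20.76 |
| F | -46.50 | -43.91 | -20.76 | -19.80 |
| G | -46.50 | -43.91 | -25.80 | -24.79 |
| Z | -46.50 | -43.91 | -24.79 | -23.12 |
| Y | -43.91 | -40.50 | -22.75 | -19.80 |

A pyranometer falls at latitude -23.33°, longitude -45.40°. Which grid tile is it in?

Z

The point has longitude = -45.40 and latitude = -23.33.
Only Z satisfies -46.50 ≤ longitude ≤ -43.91 and -24.79 ≤ latitude ≤ -23.12.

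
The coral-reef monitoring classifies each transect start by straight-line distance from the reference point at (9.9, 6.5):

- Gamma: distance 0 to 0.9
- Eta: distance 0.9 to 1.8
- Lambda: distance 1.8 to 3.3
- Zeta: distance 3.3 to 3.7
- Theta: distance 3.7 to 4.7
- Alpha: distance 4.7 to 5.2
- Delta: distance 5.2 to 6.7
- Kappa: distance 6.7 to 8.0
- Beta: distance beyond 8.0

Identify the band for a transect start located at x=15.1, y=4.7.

Distance = √((15.1−9.9)² + (4.7−6.5)²) = √(27.040 + 3.240) = 5.503.
5.2 ≤ 5.503 < 6.7 → Delta.

Delta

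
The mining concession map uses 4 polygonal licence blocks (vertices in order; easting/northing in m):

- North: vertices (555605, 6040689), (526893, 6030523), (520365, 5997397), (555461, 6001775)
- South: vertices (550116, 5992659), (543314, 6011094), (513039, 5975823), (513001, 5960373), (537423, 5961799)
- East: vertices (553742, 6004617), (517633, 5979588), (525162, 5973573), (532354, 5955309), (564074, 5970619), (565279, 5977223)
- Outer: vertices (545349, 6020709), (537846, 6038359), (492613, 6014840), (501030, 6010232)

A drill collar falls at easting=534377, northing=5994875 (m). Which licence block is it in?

Cast a ray rightward from (534377, 5994875). For each polygon, the edges (by vertex number in listed order) whose endpoints lie on opposite sides of northing = 5994875, where each meets that height, and whether that is right or left of the point:
North: no edge straddles that height → 0 crossings.
South: 1–2 at easting≈549298.4 (right), 2–3 at easting≈529392.4 (left) → 1 crossing.
East: 1–2 at easting≈539687.3 (right), 6–1 at easting≈557844.8 (right) → 2 crossings.
Outer: no edge straddles that height → 0 crossings.
Only South has an odd count, so the point is inside South.

South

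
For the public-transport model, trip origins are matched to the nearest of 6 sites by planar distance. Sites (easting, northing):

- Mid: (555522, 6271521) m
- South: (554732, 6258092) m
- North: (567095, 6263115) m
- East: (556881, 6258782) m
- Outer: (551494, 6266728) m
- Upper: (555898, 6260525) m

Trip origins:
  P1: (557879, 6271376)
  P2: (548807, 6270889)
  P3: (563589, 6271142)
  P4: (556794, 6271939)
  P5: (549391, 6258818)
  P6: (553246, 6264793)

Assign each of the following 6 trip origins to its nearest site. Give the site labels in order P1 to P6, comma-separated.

Mid, Outer, Mid, Mid, South, Outer

P1 → Mid (d²=5576474.00)
P2 → Outer (d²=24533890.00)
P3 → Mid (d²=65220130.00)
P4 → Mid (d²=1792708.00)
P5 → South (d²=29053357.00)
P6 → Outer (d²=6813729.00)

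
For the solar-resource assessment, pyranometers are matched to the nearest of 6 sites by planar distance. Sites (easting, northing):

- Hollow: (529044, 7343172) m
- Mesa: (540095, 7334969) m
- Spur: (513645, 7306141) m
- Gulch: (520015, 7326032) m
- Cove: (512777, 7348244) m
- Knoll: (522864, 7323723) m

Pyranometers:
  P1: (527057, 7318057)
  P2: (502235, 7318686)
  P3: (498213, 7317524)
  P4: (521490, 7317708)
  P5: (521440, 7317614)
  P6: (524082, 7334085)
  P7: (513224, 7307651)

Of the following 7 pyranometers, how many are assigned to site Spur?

3

P1 → Knoll
P2 → Spur
P3 → Spur
P4 → Knoll
P5 → Knoll
P6 → Gulch
P7 → Spur
3 of the 7 go to Spur.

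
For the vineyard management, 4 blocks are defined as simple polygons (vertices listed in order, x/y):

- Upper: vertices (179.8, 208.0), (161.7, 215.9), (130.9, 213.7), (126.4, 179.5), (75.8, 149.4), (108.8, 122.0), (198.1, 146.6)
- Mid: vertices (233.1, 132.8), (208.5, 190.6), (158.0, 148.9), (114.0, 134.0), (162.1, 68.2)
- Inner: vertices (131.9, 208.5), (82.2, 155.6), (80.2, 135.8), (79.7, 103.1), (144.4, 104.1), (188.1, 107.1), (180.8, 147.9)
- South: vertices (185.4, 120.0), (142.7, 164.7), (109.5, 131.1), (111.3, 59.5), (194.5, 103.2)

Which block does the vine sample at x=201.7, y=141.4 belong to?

Mid

Cast a ray rightward from (201.7, 141.4). For each polygon, the edges (by vertex number in listed order) whose endpoints lie on opposite sides of y = 141.4, where each meets that height, and whether that is right or left of the point:
Upper: 5–6 at x≈85.44 (left), 6–7 at x≈179.22 (left) → 0 crossings.
Mid: 1–2 at x≈229.44 (right), 3–4 at x≈135.85 (left) → 1 crossing.
Inner: 2–3 at x≈80.77 (left), 6–7 at x≈181.96 (left) → 0 crossings.
South: 1–2 at x≈164.96 (left), 2–3 at x≈119.68 (left) → 0 crossings.
Only Mid has an odd count, so the point is inside Mid.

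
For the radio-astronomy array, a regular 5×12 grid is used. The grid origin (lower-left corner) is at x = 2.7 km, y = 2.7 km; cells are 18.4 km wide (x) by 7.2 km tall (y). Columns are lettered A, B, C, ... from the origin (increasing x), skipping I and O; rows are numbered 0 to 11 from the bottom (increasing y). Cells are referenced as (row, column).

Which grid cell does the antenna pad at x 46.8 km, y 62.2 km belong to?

(8, C)

Column index: ⌊(46.8 − 2.7) / 18.4⌋ = ⌊2.397⌋ = 2 → column C
Row offset from origin: ⌊(62.2 − 2.7) / 7.2⌋ = ⌊8.264⌋ = 8 → row 8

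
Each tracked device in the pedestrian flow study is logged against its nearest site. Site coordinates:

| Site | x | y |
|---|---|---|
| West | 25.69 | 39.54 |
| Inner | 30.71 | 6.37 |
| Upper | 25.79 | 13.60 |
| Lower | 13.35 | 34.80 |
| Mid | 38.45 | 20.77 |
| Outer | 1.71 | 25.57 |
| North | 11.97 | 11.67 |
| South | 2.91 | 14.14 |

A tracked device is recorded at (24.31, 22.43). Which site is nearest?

Squared distances to each site:
West: 294.656; Inner: 298.884; Upper: 80.159; Lower: 273.138; Mid: 202.695; Outer: 520.620; North: 268.053; South: 526.684.
Minimum at Upper.

Upper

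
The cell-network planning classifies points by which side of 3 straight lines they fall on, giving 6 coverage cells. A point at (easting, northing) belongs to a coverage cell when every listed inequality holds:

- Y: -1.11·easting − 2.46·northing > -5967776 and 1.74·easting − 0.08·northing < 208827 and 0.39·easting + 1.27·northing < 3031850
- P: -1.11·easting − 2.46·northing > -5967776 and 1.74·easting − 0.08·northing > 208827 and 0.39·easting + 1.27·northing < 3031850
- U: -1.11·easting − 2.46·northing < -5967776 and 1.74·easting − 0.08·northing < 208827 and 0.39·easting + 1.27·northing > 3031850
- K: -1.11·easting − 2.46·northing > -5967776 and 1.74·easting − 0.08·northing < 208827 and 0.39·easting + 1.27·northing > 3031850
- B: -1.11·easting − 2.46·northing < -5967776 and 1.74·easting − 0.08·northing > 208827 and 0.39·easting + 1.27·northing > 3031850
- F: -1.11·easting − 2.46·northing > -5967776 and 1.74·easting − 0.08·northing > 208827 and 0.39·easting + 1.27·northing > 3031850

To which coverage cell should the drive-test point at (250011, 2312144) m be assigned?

-1.11·250011 − 2.46·2312144 = -5965386.450, which is > -5967776
1.74·250011 − 0.08·2312144 = 250047.620, which is > 208827
0.39·250011 + 1.27·2312144 = 3033927.170, which is > 3031850
This sign pattern matches F.

F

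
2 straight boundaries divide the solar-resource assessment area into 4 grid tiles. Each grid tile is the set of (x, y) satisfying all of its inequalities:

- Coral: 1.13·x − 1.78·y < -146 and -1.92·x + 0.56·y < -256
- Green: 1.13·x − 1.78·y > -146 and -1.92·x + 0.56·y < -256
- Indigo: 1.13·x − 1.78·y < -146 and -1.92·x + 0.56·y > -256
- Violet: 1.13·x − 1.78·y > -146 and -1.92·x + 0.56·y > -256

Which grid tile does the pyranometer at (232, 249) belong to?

Coral

1.13·232 − 1.78·249 = -181.060, which is < -146
-1.92·232 + 0.56·249 = -306.000, which is < -256
This sign pattern matches Coral.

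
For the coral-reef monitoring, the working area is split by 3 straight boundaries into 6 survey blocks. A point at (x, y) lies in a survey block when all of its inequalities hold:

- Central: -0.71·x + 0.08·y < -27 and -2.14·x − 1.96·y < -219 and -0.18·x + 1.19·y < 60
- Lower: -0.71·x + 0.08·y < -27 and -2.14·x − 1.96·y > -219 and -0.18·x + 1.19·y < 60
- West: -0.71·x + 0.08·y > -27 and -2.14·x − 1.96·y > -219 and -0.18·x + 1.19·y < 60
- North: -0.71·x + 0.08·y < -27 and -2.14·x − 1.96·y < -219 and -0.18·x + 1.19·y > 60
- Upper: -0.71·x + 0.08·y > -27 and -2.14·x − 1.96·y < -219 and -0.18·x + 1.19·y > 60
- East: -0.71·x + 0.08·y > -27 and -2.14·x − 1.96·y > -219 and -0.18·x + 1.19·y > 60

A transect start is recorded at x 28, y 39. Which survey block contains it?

-0.71·28 + 0.08·39 = -16.760, which is > -27
-2.14·28 − 1.96·39 = -136.360, which is > -219
-0.18·28 + 1.19·39 = 41.370, which is < 60
This sign pattern matches West.

West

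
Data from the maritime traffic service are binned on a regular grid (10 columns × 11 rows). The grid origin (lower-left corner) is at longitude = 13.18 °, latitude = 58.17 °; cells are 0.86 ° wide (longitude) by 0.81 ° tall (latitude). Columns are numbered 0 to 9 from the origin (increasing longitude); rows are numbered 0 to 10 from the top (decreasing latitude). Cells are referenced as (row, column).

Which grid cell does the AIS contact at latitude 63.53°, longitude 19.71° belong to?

(4, 7)

Column index: ⌊(19.71 − 13.18) / 0.86⌋ = ⌊7.593⌋ = 7
Row offset from origin: ⌊(63.53 − 58.17) / 0.81⌋ = ⌊6.617⌋ = 6 → row 4 (counted from top)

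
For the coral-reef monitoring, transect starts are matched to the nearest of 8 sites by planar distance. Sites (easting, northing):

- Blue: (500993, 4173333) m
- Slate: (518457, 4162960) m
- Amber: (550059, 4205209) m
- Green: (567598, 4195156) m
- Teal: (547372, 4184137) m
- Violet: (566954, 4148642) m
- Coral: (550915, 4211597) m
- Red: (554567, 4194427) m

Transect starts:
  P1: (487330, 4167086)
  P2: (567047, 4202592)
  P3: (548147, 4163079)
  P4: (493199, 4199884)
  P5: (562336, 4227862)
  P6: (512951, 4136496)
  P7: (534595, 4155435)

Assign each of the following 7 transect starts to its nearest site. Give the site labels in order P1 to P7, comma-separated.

Blue, Green, Teal, Blue, Coral, Slate, Slate

P1 → Blue (d²=225702578.00)
P2 → Green (d²=55597697.00)
P3 → Teal (d²=444039989.00)
P4 → Blue (d²=765702037.00)
P5 → Coral (d²=394989466.00)
P6 → Slate (d²=730659332.00)
P7 → Slate (d²=317060669.00)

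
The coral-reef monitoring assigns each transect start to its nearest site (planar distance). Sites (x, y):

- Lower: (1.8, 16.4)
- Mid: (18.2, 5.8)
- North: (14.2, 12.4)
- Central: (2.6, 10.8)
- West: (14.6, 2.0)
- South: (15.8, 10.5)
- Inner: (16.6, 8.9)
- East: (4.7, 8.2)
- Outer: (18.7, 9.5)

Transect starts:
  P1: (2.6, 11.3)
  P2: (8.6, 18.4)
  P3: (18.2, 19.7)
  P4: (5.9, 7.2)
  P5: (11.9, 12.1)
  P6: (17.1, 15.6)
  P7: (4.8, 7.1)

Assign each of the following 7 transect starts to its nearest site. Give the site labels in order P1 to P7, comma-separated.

Central, Lower, North, East, North, North, East

P1 → Central (d²=0.25)
P2 → Lower (d²=50.24)
P3 → North (d²=69.29)
P4 → East (d²=2.44)
P5 → North (d²=5.38)
P6 → North (d²=18.65)
P7 → East (d²=1.22)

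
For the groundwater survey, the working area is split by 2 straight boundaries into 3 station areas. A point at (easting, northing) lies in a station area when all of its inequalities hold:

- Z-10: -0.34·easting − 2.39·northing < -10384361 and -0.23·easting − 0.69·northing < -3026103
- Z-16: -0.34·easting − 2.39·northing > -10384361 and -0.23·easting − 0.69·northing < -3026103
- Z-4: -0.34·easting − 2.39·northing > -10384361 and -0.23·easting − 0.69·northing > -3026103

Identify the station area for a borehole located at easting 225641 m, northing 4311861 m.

Z-16

-0.34·225641 − 2.39·4311861 = -10382065.730, which is > -10384361
-0.23·225641 − 0.69·4311861 = -3027081.520, which is < -3026103
This sign pattern matches Z-16.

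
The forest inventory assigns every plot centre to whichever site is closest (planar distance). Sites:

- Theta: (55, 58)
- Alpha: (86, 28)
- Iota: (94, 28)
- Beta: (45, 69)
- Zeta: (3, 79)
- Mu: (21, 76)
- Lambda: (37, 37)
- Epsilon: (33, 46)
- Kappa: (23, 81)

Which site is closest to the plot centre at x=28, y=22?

Squared distances to each site:
Theta: 2025.000; Alpha: 3400.000; Iota: 4392.000; Beta: 2498.000; Zeta: 3874.000; Mu: 2965.000; Lambda: 306.000; Epsilon: 601.000; Kappa: 3506.000.
Minimum at Lambda.

Lambda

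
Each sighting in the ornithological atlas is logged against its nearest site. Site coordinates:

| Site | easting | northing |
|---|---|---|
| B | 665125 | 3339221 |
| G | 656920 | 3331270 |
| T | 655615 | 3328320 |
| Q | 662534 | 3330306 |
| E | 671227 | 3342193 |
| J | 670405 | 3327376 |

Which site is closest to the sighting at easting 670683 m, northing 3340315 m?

Squared distances to each site:
B: 32088200.000; G: 271232194.000; T: 370924649.000; Q: 166586282.000; E: 3822820.000; J: 167495005.000.
Minimum at E.

E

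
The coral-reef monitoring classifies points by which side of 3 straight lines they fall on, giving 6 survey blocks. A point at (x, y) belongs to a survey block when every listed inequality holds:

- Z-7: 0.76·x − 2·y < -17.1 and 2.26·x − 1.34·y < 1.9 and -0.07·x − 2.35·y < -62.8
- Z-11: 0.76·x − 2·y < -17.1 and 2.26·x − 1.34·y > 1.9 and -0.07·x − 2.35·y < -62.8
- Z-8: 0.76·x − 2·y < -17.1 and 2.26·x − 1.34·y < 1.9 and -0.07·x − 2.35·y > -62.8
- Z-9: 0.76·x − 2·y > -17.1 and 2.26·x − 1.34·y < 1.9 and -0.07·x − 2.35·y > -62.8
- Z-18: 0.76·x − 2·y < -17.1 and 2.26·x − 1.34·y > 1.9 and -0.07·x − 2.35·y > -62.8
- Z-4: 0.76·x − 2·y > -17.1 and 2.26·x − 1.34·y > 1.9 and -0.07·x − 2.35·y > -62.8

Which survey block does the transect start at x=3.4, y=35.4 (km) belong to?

Z-7

0.76·3.4 − 2·35.4 = -68.216, which is < -17.1
2.26·3.4 − 1.34·35.4 = -39.752, which is < 1.9
-0.07·3.4 − 2.35·35.4 = -83.428, which is < -62.8
This sign pattern matches Z-7.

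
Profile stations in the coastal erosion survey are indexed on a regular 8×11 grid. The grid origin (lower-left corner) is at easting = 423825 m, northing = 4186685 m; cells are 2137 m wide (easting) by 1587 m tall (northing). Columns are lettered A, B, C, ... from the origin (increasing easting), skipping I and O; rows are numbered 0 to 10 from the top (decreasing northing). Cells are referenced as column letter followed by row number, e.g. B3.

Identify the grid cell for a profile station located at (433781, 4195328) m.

E5

Column index: ⌊(433781 − 423825) / 2137⌋ = ⌊4.659⌋ = 4 → column E
Row offset from origin: ⌊(4195328 − 4186685) / 1587⌋ = ⌊5.446⌋ = 5 → row 5 (counted from top)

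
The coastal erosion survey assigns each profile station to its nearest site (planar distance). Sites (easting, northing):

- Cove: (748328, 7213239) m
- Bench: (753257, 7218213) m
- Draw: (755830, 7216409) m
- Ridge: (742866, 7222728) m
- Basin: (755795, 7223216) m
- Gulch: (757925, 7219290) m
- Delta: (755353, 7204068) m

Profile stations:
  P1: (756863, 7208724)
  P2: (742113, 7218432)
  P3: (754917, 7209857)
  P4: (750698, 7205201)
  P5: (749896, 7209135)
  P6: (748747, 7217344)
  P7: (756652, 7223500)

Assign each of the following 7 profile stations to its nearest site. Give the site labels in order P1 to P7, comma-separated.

Delta, Ridge, Delta, Delta, Cove, Cove, Basin

P1 → Delta (d²=23958436.00)
P2 → Ridge (d²=19022625.00)
P3 → Delta (d²=33702617.00)
P4 → Delta (d²=22952714.00)
P5 → Cove (d²=19301440.00)
P6 → Cove (d²=17026586.00)
P7 → Basin (d²=815105.00)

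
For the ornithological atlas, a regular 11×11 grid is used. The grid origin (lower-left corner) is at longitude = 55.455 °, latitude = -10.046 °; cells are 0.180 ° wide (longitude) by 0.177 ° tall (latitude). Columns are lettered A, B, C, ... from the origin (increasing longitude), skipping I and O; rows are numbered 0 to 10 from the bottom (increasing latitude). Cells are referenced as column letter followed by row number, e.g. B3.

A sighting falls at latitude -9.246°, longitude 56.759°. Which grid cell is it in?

Column index: ⌊(56.759 − 55.455) / 0.180⌋ = ⌊7.244⌋ = 7 → column H
Row offset from origin: ⌊(-9.246 − -10.046) / 0.177⌋ = ⌊4.520⌋ = 4 → row 4

H4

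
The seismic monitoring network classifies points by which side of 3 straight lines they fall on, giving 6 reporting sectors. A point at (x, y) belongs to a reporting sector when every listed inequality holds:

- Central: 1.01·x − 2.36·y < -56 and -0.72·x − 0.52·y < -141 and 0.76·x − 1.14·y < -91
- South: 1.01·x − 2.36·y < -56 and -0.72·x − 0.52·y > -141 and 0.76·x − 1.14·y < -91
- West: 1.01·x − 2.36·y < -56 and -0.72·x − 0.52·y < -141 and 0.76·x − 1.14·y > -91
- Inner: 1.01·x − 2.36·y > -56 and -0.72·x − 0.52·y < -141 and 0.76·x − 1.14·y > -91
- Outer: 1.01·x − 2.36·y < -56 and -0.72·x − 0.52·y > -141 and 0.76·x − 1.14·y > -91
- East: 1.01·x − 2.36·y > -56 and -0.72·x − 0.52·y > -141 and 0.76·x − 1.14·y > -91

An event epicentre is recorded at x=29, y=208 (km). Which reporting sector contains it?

1.01·29 − 2.36·208 = -461.590, which is < -56
-0.72·29 − 0.52·208 = -129.040, which is > -141
0.76·29 − 1.14·208 = -215.080, which is < -91
This sign pattern matches South.

South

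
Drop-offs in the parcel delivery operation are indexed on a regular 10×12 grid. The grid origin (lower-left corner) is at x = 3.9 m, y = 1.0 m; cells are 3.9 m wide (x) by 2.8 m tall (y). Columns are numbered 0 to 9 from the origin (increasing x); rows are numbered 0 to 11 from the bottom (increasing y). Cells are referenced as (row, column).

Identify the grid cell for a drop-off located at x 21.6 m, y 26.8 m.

(9, 4)

Column index: ⌊(21.6 − 3.9) / 3.9⌋ = ⌊4.538⌋ = 4
Row offset from origin: ⌊(26.8 − 1.0) / 2.8⌋ = ⌊9.214⌋ = 9 → row 9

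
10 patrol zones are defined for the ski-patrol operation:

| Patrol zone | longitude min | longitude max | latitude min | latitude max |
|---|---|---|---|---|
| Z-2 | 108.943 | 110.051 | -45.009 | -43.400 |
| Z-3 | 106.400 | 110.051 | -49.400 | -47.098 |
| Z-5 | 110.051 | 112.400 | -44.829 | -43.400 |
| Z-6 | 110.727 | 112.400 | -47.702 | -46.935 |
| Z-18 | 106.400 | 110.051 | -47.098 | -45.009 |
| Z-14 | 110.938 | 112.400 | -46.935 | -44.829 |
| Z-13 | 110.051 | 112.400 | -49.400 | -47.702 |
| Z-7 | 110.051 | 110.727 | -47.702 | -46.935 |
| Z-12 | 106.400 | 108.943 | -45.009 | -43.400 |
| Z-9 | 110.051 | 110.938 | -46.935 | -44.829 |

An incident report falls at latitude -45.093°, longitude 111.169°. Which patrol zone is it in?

The point has longitude = 111.169 and latitude = -45.093.
Only Z-14 satisfies 110.938 ≤ longitude ≤ 112.400 and -46.935 ≤ latitude ≤ -44.829.

Z-14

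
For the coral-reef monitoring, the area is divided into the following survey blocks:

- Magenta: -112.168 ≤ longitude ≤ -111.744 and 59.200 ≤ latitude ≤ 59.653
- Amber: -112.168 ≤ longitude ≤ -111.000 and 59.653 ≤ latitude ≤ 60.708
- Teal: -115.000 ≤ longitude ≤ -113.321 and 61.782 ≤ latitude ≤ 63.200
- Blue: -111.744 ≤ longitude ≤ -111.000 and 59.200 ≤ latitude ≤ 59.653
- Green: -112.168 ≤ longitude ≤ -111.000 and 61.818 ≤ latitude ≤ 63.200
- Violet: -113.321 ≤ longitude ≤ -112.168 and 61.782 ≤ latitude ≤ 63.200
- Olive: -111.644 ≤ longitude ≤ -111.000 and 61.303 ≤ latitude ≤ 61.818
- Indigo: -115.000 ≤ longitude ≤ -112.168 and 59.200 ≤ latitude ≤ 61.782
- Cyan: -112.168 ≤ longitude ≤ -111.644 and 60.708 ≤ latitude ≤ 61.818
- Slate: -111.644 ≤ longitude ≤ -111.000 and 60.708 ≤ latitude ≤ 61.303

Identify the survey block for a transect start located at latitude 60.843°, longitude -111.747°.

Cyan

The point has longitude = -111.747 and latitude = 60.843.
Only Cyan satisfies -112.168 ≤ longitude ≤ -111.644 and 60.708 ≤ latitude ≤ 61.818.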